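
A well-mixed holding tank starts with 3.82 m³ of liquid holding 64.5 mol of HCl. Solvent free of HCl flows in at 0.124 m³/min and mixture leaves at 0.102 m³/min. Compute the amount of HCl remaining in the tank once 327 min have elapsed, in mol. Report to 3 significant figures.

0.476 mol

Let m(t) be the amount of HCl. Volume: V(t) = V₀ + (Q_in − Q_out) t = 3.82 + 0.022000 t; V(327) = 11.014 m³.
Species balance (pure solvent in): dm/dt = −Q_out · m/V(t).
dm/m = −Q_out dt/(V₀ + 0.022000 t); integrating gives ln(m/m₀) = −(Q_out/(Q_in−Q_out)) ln(V/V₀).
m = m₀ (V₀/V)^(Q_out/(Q_in−Q_out)) = 64.5 × (3.82/11.014)^(4.6364) = 0.47575 mol.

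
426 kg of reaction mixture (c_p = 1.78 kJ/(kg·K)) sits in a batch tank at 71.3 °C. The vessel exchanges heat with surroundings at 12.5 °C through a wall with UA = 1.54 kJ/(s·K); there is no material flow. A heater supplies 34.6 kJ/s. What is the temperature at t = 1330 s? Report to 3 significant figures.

37.4 °C

Lumped-capacitance energy balance: M c_p dT/dt = UA(T_amb − T) + Q̇.
dT/dt = (T_ss − T)/τ with T_ss = T_amb + Q̇/UA = 12.5 + 34.6/1.54 = 34.968 °C, τ = M c_p/UA = 426·1.78/1.54 = 492.39 s.
Solution: T(t) = T_ss + (T₀ − T_ss) e^(−t/τ).
T(1330) = 34.968 + (36.332)·0.067131 = 37.407 °C.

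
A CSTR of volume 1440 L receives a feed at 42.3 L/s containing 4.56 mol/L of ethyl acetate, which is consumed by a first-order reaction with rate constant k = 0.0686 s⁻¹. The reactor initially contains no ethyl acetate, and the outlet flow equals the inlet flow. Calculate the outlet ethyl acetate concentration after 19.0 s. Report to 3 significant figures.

Accumulation = in − out − consumed: V dC/dt = Q C_in − Q C − k V C.
dC/dt = (Q/V) C_in − (Q/V + k) C; effective rate a = Q/V + k = 0.029375 + 0.0686 = 0.097975 s⁻¹.
C_ss = Q C_in/(Q + kV) = 1.3672 mol/L; C(t) = C_ss + (C₀ − C_ss) e^(−a t).
C(19.0) = 1.3672 + (-1.3672)·e^(−0.097975·19.0) = 1.3672 + (-1.3672)·0.15544 = 1.1547 mol/L.

1.15 mol/L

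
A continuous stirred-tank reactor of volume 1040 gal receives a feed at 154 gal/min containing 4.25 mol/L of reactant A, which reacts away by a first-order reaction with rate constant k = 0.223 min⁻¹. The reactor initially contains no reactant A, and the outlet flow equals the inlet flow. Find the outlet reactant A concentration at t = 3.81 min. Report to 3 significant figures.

1.28 mol/L

V dC/dt = Q(C_in − C) − k V C.
dC/dt = (Q/V) C_in − (Q/V + k) C; effective rate a = Q/V + k = 0.14808 + 0.223 = 0.37108 min⁻¹.
C_ss = Q C_in/(Q + kV) = 1.6959 mol/L; C(t) = C_ss + (C₀ − C_ss) e^(−a t).
C(3.81) = 1.6959 + (-1.6959)·e^(−0.37108·3.81) = 1.6959 + (-1.6959)·0.24322 = 1.2835 mol/L.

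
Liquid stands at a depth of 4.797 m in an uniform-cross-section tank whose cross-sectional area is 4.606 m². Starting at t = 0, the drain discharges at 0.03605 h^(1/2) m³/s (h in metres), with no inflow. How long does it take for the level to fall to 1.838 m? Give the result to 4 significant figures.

213.2 s

A dh/dt = −Q_out = −0.03605 √h.
Separate and integrate: 2(√h − √h₀) = −(0.03605/A) t.
t = 2A(√h₀ − √h)/0.03605 = 2·4.606·(√4.797 − √1.838)/0.03605
  = 9.21200 × (2.19021 − 1.35573) / 0.03605 = 213.237 s.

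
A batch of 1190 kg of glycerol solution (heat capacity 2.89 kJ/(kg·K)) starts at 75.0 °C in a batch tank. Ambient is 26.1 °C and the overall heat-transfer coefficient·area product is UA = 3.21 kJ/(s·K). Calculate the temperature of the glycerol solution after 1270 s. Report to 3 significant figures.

41.0 °C

Lumped-capacitance energy balance: M c_p dT/dt = UA(T_amb − T).
dT/dt = (T_ss − T)/τ with T_ss = T_amb = 26.100 °C, τ = M c_p/UA = 1190·2.89/3.21 = 1071.4 s.
Solution: T(t) = T_ss + (T₀ − T_ss) e^(−t/τ).
T(1270) = 26.100 + (48.900)·0.30562 = 41.045 °C.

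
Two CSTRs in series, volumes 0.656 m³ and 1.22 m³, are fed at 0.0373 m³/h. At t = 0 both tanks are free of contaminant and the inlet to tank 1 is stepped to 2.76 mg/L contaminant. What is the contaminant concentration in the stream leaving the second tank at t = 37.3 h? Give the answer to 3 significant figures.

1.24 mg/L

Time constants: τᵢ = Vᵢ/Q for each well-mixed tank.
τ₁ = 0.656/0.0373 = 17.587 h; τ₂ = 1.22/0.0373 = 32.708 h.
Solving the cascade with C₁(0)=C₂(0)=0 gives C₂(t) = C_in[1 − (τ₁ e^(−t/τ₁) − τ₂ e^(−t/τ₂))/(τ₁ − τ₂)].
At t = 37.3: e^(−t/τ₁) = 0.11993, e^(−t/τ₂) = 0.31969.
C₂ = 2.76·[1 − (17.587·0.11993 − 32.708·0.31969)/(-15.121)] = 2.76·0.44796 = 1.2364 mg/L.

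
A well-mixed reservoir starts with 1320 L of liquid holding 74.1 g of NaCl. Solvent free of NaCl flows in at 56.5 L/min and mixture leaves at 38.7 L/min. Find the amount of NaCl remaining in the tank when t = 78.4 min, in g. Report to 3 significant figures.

Total volume: dV/dt = Q_in − Q_out = 17.800 L/min, so V(t) = 1320 + 17.800 t and V(78.4) = 2715.5 L.
Solute balance: dm/dt = 0 − Q_out C = −Q_out m/V(t).
Separate: dm/m = −Q_out dt/V(t) ⇒ ln(m/m₀) = −(Q_out/(Q_in−Q_out)) ln(V/V₀).
m = m₀ (V₀/V)^(Q_out/(Q_in−Q_out)) = 74.1 × (1320/2715.5)^(2.1742) = 15.442 g.

15.4 g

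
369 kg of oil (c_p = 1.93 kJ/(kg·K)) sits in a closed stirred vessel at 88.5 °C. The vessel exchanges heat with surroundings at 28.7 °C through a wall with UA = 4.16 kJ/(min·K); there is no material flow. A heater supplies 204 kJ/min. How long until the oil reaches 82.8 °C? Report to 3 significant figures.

129 min

First-law balance (no shaft work): M c_p dT/dt = −UA(T − T_amb) + Q̇.
τ = M c_p/UA = 171.19 min; T_ss = T_amb + Q̇/UA = 28.7 + 204/4.16 = 77.738 °C.
T(t) = T_ss + (T₀ − T_ss)e^(−t/τ); set T = 82.8:
t = −τ ln[(T − T_ss)/(T₀ − T_ss)] = −171.19 · ln(0.47034) = 129.13 min.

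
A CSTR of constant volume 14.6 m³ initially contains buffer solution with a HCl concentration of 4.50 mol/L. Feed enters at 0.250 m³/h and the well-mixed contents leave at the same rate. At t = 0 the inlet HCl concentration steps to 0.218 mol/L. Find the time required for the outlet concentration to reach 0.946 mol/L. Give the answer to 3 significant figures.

103 h

Species balance: V dC/dt = Q(C_in − C) ⇒ τ = V/Q = 58.400 h.
C(t) = C_in + (C₀ − C_in) e^(−t/τ). Set C = 0.946 and solve for t:
e^(−t/τ) = (C − C_in)/(C₀ − C_in) = (0.946 − 0.218)/(4.50 − 0.218) = 0.17001
t = −τ ln(…) = 58.400 × 1.7719 = 103.48 h.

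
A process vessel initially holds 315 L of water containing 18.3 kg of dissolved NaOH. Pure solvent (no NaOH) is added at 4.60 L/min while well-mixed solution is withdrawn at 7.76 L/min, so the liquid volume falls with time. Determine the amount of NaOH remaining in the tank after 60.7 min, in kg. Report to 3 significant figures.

1.82 kg

Let m(t) be the amount of NaOH. Volume: V(t) = V₀ + (Q_in − Q_out) t = 315 − 3.1600 t; V(60.7) = 123.19 L.
Species balance (pure solvent in): dm/dt = −Q_out · m/V(t).
dm/m = −Q_out dt/(V₀ − 3.1600 t); integrating gives ln(m/m₀) = −(Q_out/(Q_in−Q_out)) ln(V/V₀).
m = m₀ (V₀/V)^(Q_out/(Q_in−Q_out)) = 18.3 × (315/123.19)^(-2.4557) = 1.8246 kg.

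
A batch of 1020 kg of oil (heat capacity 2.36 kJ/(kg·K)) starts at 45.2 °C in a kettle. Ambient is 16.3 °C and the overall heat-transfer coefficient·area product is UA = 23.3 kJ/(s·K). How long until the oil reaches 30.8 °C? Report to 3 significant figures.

Unsteady energy balance on the tank contents: M c_p dT/dt = −UA(T − T_amb).
τ = M c_p/UA = 103.31 s; T_ss = T_amb = 16.300 °C.
T(t) = T_ss + (T₀ − T_ss)e^(−t/τ); set T = 30.8:
t = −τ ln[(T − T_ss)/(T₀ − T_ss)] = −103.31 · ln(0.50173) = 71.254 s.

71.3 s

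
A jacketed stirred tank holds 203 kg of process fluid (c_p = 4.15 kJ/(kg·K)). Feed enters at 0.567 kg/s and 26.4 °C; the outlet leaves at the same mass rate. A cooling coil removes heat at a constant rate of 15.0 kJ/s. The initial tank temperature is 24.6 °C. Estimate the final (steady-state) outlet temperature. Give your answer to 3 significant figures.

First-law balance (no shaft work): M c_p dT/dt = ṁ c_p (T_in − T) − 15.0.
At steady state dT/dt = 0 ⇒ T_ss = T_in − Q̇/(ṁ c_p) = 26.4 − 15.0/(0.567·4.15) = 20.025 °C.

20.0 °C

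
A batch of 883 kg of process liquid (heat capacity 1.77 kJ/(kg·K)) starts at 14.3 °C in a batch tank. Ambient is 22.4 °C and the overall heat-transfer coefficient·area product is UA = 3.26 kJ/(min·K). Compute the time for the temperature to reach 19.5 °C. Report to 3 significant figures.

Lumped-capacitance energy balance: M c_p dT/dt = UA(T_amb − T).
τ = M c_p/UA = 479.42 min; T_ss = T_amb = 22.400 °C.
T(t) = T_ss + (T₀ − T_ss)e^(−t/τ); set T = 19.5:
t = −τ ln[(T − T_ss)/(T₀ − T_ss)] = −479.42 · ln(0.35802) = 492.44 min.

492 min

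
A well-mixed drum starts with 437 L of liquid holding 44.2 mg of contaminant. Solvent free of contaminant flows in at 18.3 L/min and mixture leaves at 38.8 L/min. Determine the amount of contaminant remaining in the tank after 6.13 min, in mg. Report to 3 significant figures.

Total volume: dV/dt = Q_in − Q_out = -20.500 L/min, so V(t) = 437 − 20.500 t and V(6.13) = 311.34 L.
No contaminant enters, so dm/dt = −Q_out · (m/V).
dm/m = −Q_out dt/(V₀ − 20.500 t); integrating gives ln(m/m₀) = −(Q_out/(Q_in−Q_out)) ln(V/V₀).
m = m₀ (V₀/V)^(Q_out/(Q_in−Q_out)) = 44.2 × (437/311.34)^(-1.8927) = 23.266 mg.

23.3 mg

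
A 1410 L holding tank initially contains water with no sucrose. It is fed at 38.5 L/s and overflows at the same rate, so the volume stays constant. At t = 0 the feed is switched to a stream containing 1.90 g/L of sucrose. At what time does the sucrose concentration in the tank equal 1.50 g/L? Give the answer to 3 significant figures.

57.1 s

Species balance: V dC/dt = Q(C_in − C) ⇒ τ = V/Q = 36.623 s.
C(t) = C_in + (C₀ − C_in) e^(−t/τ). Set C = 1.50 and solve for t:
e^(−t/τ) = (C − C_in)/(C₀ − C_in) = (1.50 − 1.90)/(0 − 1.90) = 0.21053
t = −τ ln(…) = 36.623 × 1.5581 = 57.065 s.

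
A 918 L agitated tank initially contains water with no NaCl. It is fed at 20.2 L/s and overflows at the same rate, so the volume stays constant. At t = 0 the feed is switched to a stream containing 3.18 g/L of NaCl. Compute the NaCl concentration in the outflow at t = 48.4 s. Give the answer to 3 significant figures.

Unsteady species balance (constant V, well mixed): V dC/dt = Q(C_in − C).
Time constant τ = V/Q = 918/20.2 = 45.446 s.
This is linear first-order; C(t) = C_in + (C₀ − C_in) e^(−t/τ).
C(48.4) = 3.18 + (0 − 3.18)·e^(−48.4/45.446) = 3.18 + (-3.1800)·0.34472 = 2.0838 g/L.

2.08 g/L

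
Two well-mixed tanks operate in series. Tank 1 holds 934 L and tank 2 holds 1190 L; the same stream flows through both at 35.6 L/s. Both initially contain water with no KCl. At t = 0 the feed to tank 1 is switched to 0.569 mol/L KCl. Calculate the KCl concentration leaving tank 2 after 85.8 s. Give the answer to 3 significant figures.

0.445 mol/L

Species balance on tank i: dCᵢ/dt = (Cᵢ₋₁ − Cᵢ)/τᵢ with τᵢ = Vᵢ/Q.
τ₁ = 934/35.6 = 26.236 s; τ₂ = 1190/35.6 = 33.427 s.
Solving the cascade with C₁(0)=C₂(0)=0 gives C₂(t) = C_in[1 − (τ₁ e^(−t/τ₁) − τ₂ e^(−t/τ₂))/(τ₁ − τ₂)].
At t = 85.8: e^(−t/τ₁) = 0.037994, e^(−t/τ₂) = 0.076782.
C₂ = 0.569·[1 − (26.236·0.037994 − 33.427·0.076782)/(-7.1910)] = 0.569·0.78170 = 0.44479 mol/L.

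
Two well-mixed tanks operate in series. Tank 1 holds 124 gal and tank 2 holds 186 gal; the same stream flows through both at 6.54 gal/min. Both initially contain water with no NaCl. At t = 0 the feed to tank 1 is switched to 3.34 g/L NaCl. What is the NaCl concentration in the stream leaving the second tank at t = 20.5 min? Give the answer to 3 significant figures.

0.732 g/L

Species balance on tank i: dCᵢ/dt = (Cᵢ₋₁ − Cᵢ)/τᵢ with τᵢ = Vᵢ/Q.
τ₁ = 124/6.54 = 18.960 min; τ₂ = 186/6.54 = 28.440 min.
Solving the cascade with C₁(0)=C₂(0)=0 gives C₂(t) = C_in[1 − (τ₁ e^(−t/τ₁) − τ₂ e^(−t/τ₂))/(τ₁ − τ₂)].
At t = 20.5: e^(−t/τ₁) = 0.33918, e^(−t/τ₂) = 0.48636.
C₂ = 3.34·[1 − (18.960·0.33918 − 28.440·0.48636)/(-9.4801)] = 3.34·0.21929 = 0.73243 g/L.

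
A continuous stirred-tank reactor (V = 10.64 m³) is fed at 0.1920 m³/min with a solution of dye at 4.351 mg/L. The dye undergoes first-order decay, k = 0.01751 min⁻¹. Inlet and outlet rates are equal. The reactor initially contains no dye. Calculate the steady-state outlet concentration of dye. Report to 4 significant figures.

2.208 mg/L

V dC/dt = Q(C_in − C) − k V C.
At steady state: 0 = Q C_in − (Q + kV) C_ss, so C_ss = Q C_in/(Q + kV).
C_ss = 0.1920·4.351/(0.1920 + 0.01751·10.64) = 0.835392/0.378306 = 2.20824 mg/L.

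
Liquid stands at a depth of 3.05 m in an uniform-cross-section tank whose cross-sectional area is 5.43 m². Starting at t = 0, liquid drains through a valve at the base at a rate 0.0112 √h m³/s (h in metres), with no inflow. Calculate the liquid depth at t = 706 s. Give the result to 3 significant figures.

1.04 m

A dh/dt = −Q_out = −0.0112 √h.
∫ h^(−1/2) dh = −(0.0112/A) ∫ dt, giving 2√h = 2√h₀ − (0.0112/A) t.
√h = √3.05 − 0.0112·706/(2·5.43) = 1.7464 − 0.72810 = 1.0183.
h = 1.0183² = 1.0370 m.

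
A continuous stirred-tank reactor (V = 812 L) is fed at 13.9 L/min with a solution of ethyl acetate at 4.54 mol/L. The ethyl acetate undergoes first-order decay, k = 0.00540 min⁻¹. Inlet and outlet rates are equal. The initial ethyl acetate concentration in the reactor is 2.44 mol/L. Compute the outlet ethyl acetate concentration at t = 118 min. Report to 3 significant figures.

3.38 mol/L

Species balance: V dC/dt = Q C_in − Q C − k V C.
dC/dt = (Q/V) C_in − (Q/V + k) C; effective rate a = Q/V + k = 0.017118 + 0.00540 = 0.022518 min⁻¹.
C_ss = Q C_in/(Q + kV) = 3.4513 mol/L; C(t) = C_ss + (C₀ − C_ss) e^(−a t).
C(118) = 3.4513 + (-1.0113)·e^(−0.022518·118) = 3.4513 + (-1.0113)·0.070148 = 3.3803 mol/L.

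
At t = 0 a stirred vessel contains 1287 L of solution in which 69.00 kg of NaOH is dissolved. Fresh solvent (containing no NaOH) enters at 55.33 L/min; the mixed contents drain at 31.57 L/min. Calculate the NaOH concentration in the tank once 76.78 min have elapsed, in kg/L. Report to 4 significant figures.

Total volume: dV/dt = Q_in − Q_out = 23.7600 L/min, so V(t) = 1287 + 23.7600 t and V(76.78) = 3111.29 L.
Species balance (pure solvent in): dm/dt = −Q_out · m/V(t).
dm/m = −Q_out dt/(V₀ + 23.7600 t); integrating gives ln(m/m₀) = −(Q_out/(Q_in−Q_out)) ln(V/V₀).
m = m₀ (V₀/V)^(Q_out/(Q_in−Q_out)) = 69.00 × (1287/3111.29)^(1.32870) = 21.3537 kg.
C = m/V = 21.3537/3111.29 = 0.00686330 kg/L.

0.006863 kg/L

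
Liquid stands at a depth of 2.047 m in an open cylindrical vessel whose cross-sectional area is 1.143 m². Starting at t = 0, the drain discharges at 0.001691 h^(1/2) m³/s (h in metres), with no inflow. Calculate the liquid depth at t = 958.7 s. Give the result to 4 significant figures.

With no inflow, A dh/dt = −0.001691 √h.
Separate and integrate: 2(√h − √h₀) = −(0.001691/A) t.
√h = √2.047 − 0.001691·958.7/(2·1.143) = 1.43073 − 0.709170 = 0.721564.
h = 0.721564² = 0.520655 m.

0.5207 m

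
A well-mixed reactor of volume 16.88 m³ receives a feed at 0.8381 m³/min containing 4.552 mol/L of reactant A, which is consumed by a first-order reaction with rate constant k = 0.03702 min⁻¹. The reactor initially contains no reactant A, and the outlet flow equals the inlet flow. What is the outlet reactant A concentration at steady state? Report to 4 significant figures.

2.608 mol/L

Species balance: V dC/dt = Q C_in − Q C − k V C.
At steady state: 0 = Q C_in − (Q + kV) C_ss, so C_ss = Q C_in/(Q + kV).
C_ss = 0.8381·4.552/(0.8381 + 0.03702·16.88) = 3.81503/1.46300 = 2.60768 mol/L.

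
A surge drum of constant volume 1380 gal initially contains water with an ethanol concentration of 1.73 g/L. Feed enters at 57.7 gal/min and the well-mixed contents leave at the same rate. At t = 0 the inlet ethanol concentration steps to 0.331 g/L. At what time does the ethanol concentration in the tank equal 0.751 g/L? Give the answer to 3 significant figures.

28.8 min

Species balance: V dC/dt = Q(C_in − C) ⇒ τ = V/Q = 23.917 min.
C(t) = C_in + (C₀ − C_in) e^(−t/τ). Set C = 0.751 and solve for t:
e^(−t/τ) = (C − C_in)/(C₀ − C_in) = (0.751 − 0.331)/(1.73 − 0.331) = 0.30021
t = −τ ln(…) = 23.917 × 1.2033 = 28.778 min.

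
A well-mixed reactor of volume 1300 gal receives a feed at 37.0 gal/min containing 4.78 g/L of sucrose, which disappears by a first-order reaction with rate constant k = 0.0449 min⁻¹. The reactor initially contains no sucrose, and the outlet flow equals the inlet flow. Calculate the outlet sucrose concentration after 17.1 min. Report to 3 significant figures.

1.33 g/L

Species balance: V dC/dt = Q C_in − Q C − k V C.
This is linear with rate a = Q/V + k = 0.073362 min⁻¹.
C_ss = Q C_in/(Q + kV) = 1.8545 g/L; C(t) = C_ss + (C₀ − C_ss) e^(−a t).
C(17.1) = 1.8545 + (-1.8545)·e^(−0.073362·17.1) = 1.8545 + (-1.8545)·0.28522 = 1.3255 g/L.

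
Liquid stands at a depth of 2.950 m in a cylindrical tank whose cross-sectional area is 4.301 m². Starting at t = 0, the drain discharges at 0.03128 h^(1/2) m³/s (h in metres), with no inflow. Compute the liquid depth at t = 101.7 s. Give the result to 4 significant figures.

Accumulation of liquid (constant cross-section A): A dh/dt = −0.03128 √h.
∫ h^(−1/2) dh = −(0.03128/A) ∫ dt, giving 2√h = 2√h₀ − (0.03128/A) t.
√h = √2.950 − 0.03128·101.7/(2·4.301) = 1.71756 − 0.369818 = 1.34774.
h = 1.34774² = 1.81640 m.

1.816 m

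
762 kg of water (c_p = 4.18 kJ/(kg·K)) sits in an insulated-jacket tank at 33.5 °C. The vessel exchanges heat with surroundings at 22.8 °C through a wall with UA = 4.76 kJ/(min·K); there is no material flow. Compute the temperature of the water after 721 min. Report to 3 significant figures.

Lumped-capacitance energy balance: M c_p dT/dt = UA(T_amb − T).
dT/dt = (T_ss − T)/τ with T_ss = T_amb = 22.800 °C, τ = M c_p/UA = 762·4.18/4.76 = 669.15 min.
Solution: T(t) = T_ss + (T₀ − T_ss) e^(−t/τ).
T(721) = 22.800 + (10.700)·0.34045 = 26.443 °C.

26.4 °C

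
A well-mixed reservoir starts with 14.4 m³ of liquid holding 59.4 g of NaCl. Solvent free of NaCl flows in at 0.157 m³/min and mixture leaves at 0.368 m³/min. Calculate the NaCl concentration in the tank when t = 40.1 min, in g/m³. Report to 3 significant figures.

Total volume: dV/dt = Q_in − Q_out = -0.21100 m³/min, so V(t) = 14.4 − 0.21100 t and V(40.1) = 5.9389 m³.
Solute balance: dm/dt = 0 − Q_out C = −Q_out m/V(t).
dm/m = −Q_out dt/(V₀ − 0.21100 t); integrating gives ln(m/m₀) = −(Q_out/(Q_in−Q_out)) ln(V/V₀).
m = m₀ (V₀/V)^(Q_out/(Q_in−Q_out)) = 59.4 × (14.4/5.9389)^(-1.7441) = 12.674 g.
C = m/V = 12.674/5.9389 = 2.1341 g/m³.

2.13 g/m³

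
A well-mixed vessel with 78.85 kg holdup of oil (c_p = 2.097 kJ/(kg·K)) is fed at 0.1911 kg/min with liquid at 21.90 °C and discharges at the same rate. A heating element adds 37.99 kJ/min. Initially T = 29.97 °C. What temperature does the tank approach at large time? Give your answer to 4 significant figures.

116.7 °C

Energy balance: M c_p dT/dt = ṁ c_p (T_in − T) + 37.99.
At steady state dT/dt = 0 ⇒ T_ss = T_in + Q̇/(ṁ c_p) = 21.90 + 37.99/(0.1911·2.097) = 116.700 °C.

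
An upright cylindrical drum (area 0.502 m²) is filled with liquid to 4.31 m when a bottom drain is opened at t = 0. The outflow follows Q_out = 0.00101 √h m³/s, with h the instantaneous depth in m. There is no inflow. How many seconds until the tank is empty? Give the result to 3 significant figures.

A dh/dt = −Q_out = −0.00101 √h.
This is separable: 2 d(√h)/dt = −0.00101/A, so √h = √h₀ − (0.00101/(2A)) t.
Set h = 0: 2√h₀ = (0.00101/A) t_empty ⇒ t_empty = 2A√h₀/0.00101.
t_empty = 2·0.502·√4.31/0.00101 = 1.0040·2.0761/0.00101 = 2063.7 s.

2060 s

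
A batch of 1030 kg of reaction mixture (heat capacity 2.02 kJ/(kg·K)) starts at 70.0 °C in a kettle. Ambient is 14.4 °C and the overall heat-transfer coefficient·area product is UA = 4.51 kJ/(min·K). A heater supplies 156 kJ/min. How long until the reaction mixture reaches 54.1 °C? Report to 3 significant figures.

Energy balance: M c_p dT/dt = −UA(T − T_amb) + Q̇.
τ = M c_p/UA = 461.33 min; T_ss = T_amb + Q̇/UA = 14.4 + 156/4.51 = 48.990 °C.
T(t) = T_ss + (T₀ − T_ss)e^(−t/τ); set T = 54.1:
t = −τ ln[(T − T_ss)/(T₀ − T_ss)] = −461.33 · ln(0.24322) = 652.21 min.

652 min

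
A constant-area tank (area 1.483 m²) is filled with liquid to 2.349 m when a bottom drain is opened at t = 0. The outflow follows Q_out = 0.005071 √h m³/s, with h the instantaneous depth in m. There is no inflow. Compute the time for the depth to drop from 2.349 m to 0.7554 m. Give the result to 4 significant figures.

A dh/dt = −Q_out = −0.005071 √h.
∫ h^(−1/2) dh = −(0.005071/A) ∫ dt, giving 2√h = 2√h₀ − (0.005071/A) t.
t = 2A(√h₀ − √h)/0.005071 = 2·1.483·(√2.349 − √0.7554)/0.005071
  = 2.96600 × (1.53264 − 0.869138) / 0.005071 = 388.082 s.

388.1 s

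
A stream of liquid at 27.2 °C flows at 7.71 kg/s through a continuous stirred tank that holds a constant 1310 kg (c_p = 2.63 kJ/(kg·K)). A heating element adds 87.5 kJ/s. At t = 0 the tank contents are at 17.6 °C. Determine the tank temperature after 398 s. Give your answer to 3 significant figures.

M c_p dT/dt = ṁ c_p (T_in − T) + Q̇.
Rearrange: dT/dt = (T_ss − T)/τ with τ = M/ṁ = 169.91 s and T_ss = T_in + Q̇/(ṁ c_p) = 31.515 °C.
Solution: T(t) = T_ss + (T₀ − T_ss) e^(−t/τ).
T(398) = 31.515 + (-13.915)·e^(−398/169.91) = 31.515 + (-13.915)·0.096094 = 30.178 °C.

30.2 °C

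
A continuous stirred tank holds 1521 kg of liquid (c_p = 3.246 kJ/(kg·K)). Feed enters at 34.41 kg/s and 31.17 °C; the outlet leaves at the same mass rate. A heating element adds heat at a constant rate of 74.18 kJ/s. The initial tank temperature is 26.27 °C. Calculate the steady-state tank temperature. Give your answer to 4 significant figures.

31.83 °C

First-law balance (no shaft work): M c_p dT/dt = ṁ c_p (T_in − T) + 74.18.
At steady state dT/dt = 0 ⇒ T_ss = T_in + Q̇/(ṁ c_p) = 31.17 + 74.18/(34.41·3.246) = 31.8341 °C.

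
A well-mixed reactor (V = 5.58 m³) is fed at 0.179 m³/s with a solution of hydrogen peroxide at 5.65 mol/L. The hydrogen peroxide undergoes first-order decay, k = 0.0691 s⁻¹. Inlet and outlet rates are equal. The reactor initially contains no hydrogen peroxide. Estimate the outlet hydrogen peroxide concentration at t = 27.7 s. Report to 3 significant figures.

1.68 mol/L

V dC/dt = Q(C_in − C) − k V C.
This is linear with rate a = Q/V + k = 0.10118 s⁻¹.
C_ss = Q C_in/(Q + kV) = 1.7913 mol/L; C(t) = C_ss + (C₀ − C_ss) e^(−a t).
C(27.7) = 1.7913 + (-1.7913)·e^(−0.10118·27.7) = 1.7913 + (-1.7913)·0.060649 = 1.6827 mol/L.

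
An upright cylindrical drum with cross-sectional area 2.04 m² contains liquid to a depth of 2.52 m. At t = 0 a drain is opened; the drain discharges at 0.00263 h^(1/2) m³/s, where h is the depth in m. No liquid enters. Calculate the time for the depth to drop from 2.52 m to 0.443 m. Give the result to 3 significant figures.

1430 s

Mass balance (ρ constant): A dh/dt = −0.00263 √h.
This is separable: 2 d(√h)/dt = −0.00263/A, so √h = √h₀ − (0.00263/(2A)) t.
t = 2A(√h₀ − √h)/0.00263 = 2·2.04·(√2.52 − √0.443)/0.00263
  = 4.0800 × (1.5875 − 0.66558) / 0.00263 = 1430.1 s.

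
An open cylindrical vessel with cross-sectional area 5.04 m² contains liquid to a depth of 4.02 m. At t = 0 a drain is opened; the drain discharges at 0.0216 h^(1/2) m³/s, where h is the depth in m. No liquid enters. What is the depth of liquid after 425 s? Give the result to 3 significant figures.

1.20 m

Accumulation of liquid (constant cross-section A): A dh/dt = −0.0216 √h.
∫ h^(−1/2) dh = −(0.0216/A) ∫ dt, giving 2√h = 2√h₀ − (0.0216/A) t.
√h = √4.02 − 0.0216·425/(2·5.04) = 2.0050 − 0.91071 = 1.0943.
h = 1.0943² = 1.1974 m.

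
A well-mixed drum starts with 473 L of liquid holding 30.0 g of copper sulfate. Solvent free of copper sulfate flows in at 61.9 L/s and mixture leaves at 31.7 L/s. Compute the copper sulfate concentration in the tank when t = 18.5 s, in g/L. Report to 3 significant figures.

0.0128 g/L

Let m(t) be the amount of copper sulfate. Volume: V(t) = V₀ + (Q_in − Q_out) t = 473 + 30.200 t; V(18.5) = 1031.7 L.
Solute balance: dm/dt = 0 − Q_out C = −Q_out m/V(t).
dm/m = −Q_out dt/(V₀ + 30.200 t); integrating gives ln(m/m₀) = −(Q_out/(Q_in−Q_out)) ln(V/V₀).
m = m₀ (V₀/V)^(Q_out/(Q_in−Q_out)) = 30.0 × (473/1031.7)^(1.0497) = 13.231 g.
C = m/V = 13.231/1031.7 = 0.012825 g/L.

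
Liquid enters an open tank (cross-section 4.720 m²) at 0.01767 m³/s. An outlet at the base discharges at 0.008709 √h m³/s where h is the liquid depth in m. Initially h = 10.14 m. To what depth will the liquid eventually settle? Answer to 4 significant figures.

4.117 m

Mass balance (ρ constant): A dh/dt = Q_in − 0.008709 √h. At steady state dh/dt = 0:
Q_in = 0.008709 √h_ss ⇒ √h_ss = 0.01767/0.008709 = 2.02894.
h_ss = 2.02894² = 4.11658 m. (Since h₀ = 10.14 m > h_ss, the level will fall toward this value.)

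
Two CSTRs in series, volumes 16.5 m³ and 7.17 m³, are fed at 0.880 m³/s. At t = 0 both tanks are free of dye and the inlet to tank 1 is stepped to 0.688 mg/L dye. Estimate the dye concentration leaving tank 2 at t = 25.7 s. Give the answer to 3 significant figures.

0.402 mg/L

Time constants: τᵢ = Vᵢ/Q for each well-mixed tank.
τ₁ = 16.5/0.880 = 18.750 s; τ₂ = 7.17/0.880 = 8.1477 s.
Tank 1: C₁ = C_in(1 − e^(−t/τ₁)). Tank 2 (τ₁ ≠ τ₂): C₂ = C_in[1 − (τ₁ e^(−t/τ₁) − τ₂ e^(−t/τ₂))/(τ₁ − τ₂)].
At t = 25.7: e^(−t/τ₁) = 0.25394, e^(−t/τ₂) = 0.042670.
C₂ = 0.688·[1 − (18.750·0.25394 − 8.1477·0.042670)/(10.602)] = 0.688·0.58371 = 0.40159 mg/L.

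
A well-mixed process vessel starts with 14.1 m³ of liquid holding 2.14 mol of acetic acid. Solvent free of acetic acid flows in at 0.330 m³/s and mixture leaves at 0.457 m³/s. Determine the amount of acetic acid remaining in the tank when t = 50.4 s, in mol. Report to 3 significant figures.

Let m(t) be the amount of acetic acid. Volume: V(t) = V₀ + (Q_in − Q_out) t = 14.1 − 0.12700 t; V(50.4) = 7.6992 m³.
No acetic acid enters, so dm/dt = −Q_out · (m/V).
dm/m = −Q_out dt/(V₀ − 0.12700 t); integrating gives ln(m/m₀) = −(Q_out/(Q_in−Q_out)) ln(V/V₀).
m = m₀ (V₀/V)^(Q_out/(Q_in−Q_out)) = 2.14 × (14.1/7.6992)^(-3.5984) = 0.24257 mol.

0.243 mol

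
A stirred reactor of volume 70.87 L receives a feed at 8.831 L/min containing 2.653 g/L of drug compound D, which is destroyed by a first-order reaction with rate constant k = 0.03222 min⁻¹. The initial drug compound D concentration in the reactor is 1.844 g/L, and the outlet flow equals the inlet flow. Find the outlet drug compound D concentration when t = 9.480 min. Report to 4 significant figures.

V dC/dt = Q(C_in − C) − k V C.
dC/dt = (Q/V) C_in − (Q/V + k) C; effective rate a = Q/V + k = 0.124608 + 0.03222 = 0.156828 min⁻¹.
C_ss = Q C_in/(Q + kV) = 2.10795 g/L; C(t) = C_ss + (C₀ − C_ss) e^(−a t).
C(9.480) = 2.10795 + (-0.263948)·e^(−0.156828·9.480) = 2.10795 + (-0.263948)·0.226110 = 2.04827 g/L.

2.048 g/L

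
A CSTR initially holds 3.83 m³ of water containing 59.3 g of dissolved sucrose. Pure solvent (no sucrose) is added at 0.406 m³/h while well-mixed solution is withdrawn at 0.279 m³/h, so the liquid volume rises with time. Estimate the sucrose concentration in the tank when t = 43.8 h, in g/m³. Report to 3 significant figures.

Total volume: dV/dt = Q_in − Q_out = 0.12700 m³/h, so V(t) = 3.83 + 0.12700 t and V(43.8) = 9.3926 m³.
No sucrose enters, so dm/dt = −Q_out · (m/V).
dm/m = −Q_out dt/(V₀ + 0.12700 t); integrating gives ln(m/m₀) = −(Q_out/(Q_in−Q_out)) ln(V/V₀).
m = m₀ (V₀/V)^(Q_out/(Q_in−Q_out)) = 59.3 × (3.83/9.3926)^(2.1969) = 8.2640 g.
C = m/V = 8.2640/9.3926 = 0.87984 g/m³.

0.880 g/m³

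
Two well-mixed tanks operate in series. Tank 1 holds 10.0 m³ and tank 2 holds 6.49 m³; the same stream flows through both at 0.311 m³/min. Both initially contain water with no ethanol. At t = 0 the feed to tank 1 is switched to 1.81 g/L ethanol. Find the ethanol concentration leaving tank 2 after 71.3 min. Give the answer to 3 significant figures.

1.36 g/L

Each tank obeys Vᵢ dCᵢ/dt = Q(Cᵢ₋₁ − Cᵢ), so τᵢ = Vᵢ/Q.
τ₁ = 10.0/0.311 = 32.154 min; τ₂ = 6.49/0.311 = 20.868 min.
Tank 1: C₁ = C_in(1 − e^(−t/τ₁)). Tank 2 (τ₁ ≠ τ₂): C₂ = C_in[1 − (τ₁ e^(−t/τ₁) − τ₂ e^(−t/τ₂))/(τ₁ − τ₂)].
At t = 71.3: e^(−t/τ₁) = 0.10889, e^(−t/τ₂) = 0.032821.
C₂ = 1.81·[1 − (32.154·0.10889 − 20.868·0.032821)/(11.286)] = 1.81·0.75046 = 1.3583 g/L.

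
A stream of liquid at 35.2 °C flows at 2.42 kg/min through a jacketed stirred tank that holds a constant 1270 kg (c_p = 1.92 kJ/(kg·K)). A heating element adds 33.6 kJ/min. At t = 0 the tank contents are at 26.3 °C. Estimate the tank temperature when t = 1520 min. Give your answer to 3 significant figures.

41.5 °C

Unsteady energy balance on the tank contents: M c_p dT/dt = ṁ c_p (T_in − T) + 33.6.
Rearrange: dT/dt = (T_ss − T)/τ with τ = M/ṁ = 524.79 min and T_ss = T_in + Q̇/(ṁ c_p) = 42.431 °C.
T approaches T_ss exponentially: T(t) = T_ss + (T₀ − T_ss) e^(−t/τ).
T(1520) = 42.431 + (-16.131)·e^(−1520/524.79) = 42.431 + (-16.131)·0.055223 = 41.541 °C.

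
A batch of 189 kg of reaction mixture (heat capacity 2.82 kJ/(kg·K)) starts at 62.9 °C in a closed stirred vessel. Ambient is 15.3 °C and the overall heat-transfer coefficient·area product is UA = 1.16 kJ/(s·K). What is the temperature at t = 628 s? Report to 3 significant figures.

M c_p dT/dt = −UA(T − T_amb).
dT/dt = (T_ss − T)/τ with T_ss = T_amb = 15.300 °C, τ = M c_p/UA = 189·2.82/1.16 = 459.47 s.
This is linear first-order; T(t) = T_ss + (T₀ − T_ss) e^(−t/τ).
T(628) = 15.300 + (47.600)·0.25492 = 27.434 °C.

27.4 °C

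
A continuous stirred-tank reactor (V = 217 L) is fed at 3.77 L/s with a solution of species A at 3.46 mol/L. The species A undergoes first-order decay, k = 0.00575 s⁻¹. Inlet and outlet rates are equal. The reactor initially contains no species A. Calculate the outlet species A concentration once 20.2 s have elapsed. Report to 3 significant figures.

0.970 mol/L

Accumulation = in − out − consumed: V dC/dt = Q C_in − Q C − k V C.
This is linear with rate a = Q/V + k = 0.023123 s⁻¹.
C_ss = Q C_in/(Q + kV) = 2.5996 mol/L; C(t) = C_ss + (C₀ − C_ss) e^(−a t).
C(20.2) = 2.5996 + (-2.5996)·e^(−0.023123·20.2) = 2.5996 + (-2.5996)·0.62682 = 0.97011 mol/L.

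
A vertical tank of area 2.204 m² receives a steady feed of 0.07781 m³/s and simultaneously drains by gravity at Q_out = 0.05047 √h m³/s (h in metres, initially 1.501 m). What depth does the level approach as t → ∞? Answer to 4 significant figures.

A dh/dt = Q_in − 0.05047 √h. Steady state requires inflow = outflow:
Q_in = 0.05047 √h_ss ⇒ √h_ss = 0.07781/0.05047 = 1.54171.
h_ss = 1.54171² = 2.37686 m. (Since h₀ = 1.501 m < h_ss, the level will rise toward this value.)

2.377 m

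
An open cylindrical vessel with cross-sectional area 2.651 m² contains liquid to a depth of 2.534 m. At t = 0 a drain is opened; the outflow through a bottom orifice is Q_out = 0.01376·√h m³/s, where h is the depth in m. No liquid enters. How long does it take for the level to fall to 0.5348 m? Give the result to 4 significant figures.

331.6 s

With no inflow, A dh/dt = −0.01376 √h.
∫ h^(−1/2) dh = −(0.01376/A) ∫ dt, giving 2√h = 2√h₀ − (0.01376/A) t.
t = 2A(√h₀ − √h)/0.01376 = 2·2.651·(√2.534 − √0.5348)/0.01376
  = 5.30200 × (1.59185 − 0.731300) / 0.01376 = 331.588 s.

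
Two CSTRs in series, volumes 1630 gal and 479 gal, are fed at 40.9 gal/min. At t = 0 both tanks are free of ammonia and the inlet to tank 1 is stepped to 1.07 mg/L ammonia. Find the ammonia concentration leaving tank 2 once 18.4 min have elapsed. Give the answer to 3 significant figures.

0.208 mg/L

Species balance on tank i: dCᵢ/dt = (Cᵢ₋₁ − Cᵢ)/τᵢ with τᵢ = Vᵢ/Q.
τ₁ = 1630/40.9 = 39.853 min; τ₂ = 479/40.9 = 11.711 min.
Solving the cascade with C₁(0)=C₂(0)=0 gives C₂(t) = C_in[1 − (τ₁ e^(−t/τ₁) − τ₂ e^(−t/τ₂))/(τ₁ − τ₂)].
At t = 18.4: e^(−t/τ₁) = 0.63022, e^(−t/τ₂) = 0.20782.
C₂ = 1.07·[1 − (39.853·0.63022 − 11.711·0.20782)/(28.142)] = 1.07·0.19400 = 0.20758 mg/L.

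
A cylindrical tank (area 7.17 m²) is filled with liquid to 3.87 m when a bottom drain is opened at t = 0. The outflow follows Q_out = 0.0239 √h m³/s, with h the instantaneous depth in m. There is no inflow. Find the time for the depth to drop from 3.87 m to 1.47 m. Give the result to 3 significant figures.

With no inflow, A dh/dt = −0.0239 √h.
This is separable: 2 d(√h)/dt = −0.0239/A, so √h = √h₀ − (0.0239/(2A)) t.
t = 2A(√h₀ − √h)/0.0239 = 2·7.17·(√3.87 − √1.47)/0.0239
  = 14.340 × (1.9672 − 1.2124) / 0.0239 = 452.88 s.

453 s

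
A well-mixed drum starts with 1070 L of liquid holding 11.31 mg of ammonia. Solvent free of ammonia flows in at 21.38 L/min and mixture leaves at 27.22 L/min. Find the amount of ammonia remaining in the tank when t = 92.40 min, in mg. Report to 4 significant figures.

Total volume: dV/dt = Q_in − Q_out = -5.84000 L/min, so V(t) = 1070 − 5.84000 t and V(92.40) = 530.384 L.
No ammonia enters, so dm/dt = −Q_out · (m/V).
Separate: dm/m = −Q_out dt/V(t) ⇒ ln(m/m₀) = −(Q_out/(Q_in−Q_out)) ln(V/V₀).
m = m₀ (V₀/V)^(Q_out/(Q_in−Q_out)) = 11.31 × (1070/530.384)^(-4.66096) = 0.429372 mg.

0.4294 mg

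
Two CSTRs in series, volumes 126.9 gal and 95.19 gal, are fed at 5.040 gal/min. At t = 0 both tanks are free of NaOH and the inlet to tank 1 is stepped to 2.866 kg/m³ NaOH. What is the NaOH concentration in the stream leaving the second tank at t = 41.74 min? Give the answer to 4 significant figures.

1.624 kg/m³

Time constants: τᵢ = Vᵢ/Q for each well-mixed tank.
τ₁ = 126.9/5.040 = 25.1786 min; τ₂ = 95.19/5.040 = 18.8869 min.
Solving the cascade with C₁(0)=C₂(0)=0 gives C₂(t) = C_in[1 − (τ₁ e^(−t/τ₁) − τ₂ e^(−t/τ₂))/(τ₁ − τ₂)].
At t = 41.74: e^(−t/τ₁) = 0.190566, e^(−t/τ₂) = 0.109701.
C₂ = 2.866·[1 − (25.1786·0.190566 − 18.8869·0.109701)/(6.29167)] = 2.866·0.566688 = 1.62413 kg/m³.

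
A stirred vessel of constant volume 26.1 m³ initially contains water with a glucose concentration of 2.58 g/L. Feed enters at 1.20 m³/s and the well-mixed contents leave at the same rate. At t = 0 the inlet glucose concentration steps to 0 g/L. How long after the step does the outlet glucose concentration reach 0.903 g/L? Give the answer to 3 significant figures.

22.8 s

Species balance: V dC/dt = Q(C_in − C) ⇒ τ = V/Q = 21.750 s.
C(t) = C_in + (C₀ − C_in) e^(−t/τ). Set C = 0.903 and solve for t:
e^(−t/τ) = (C − C_in)/(C₀ − C_in) = (0.903 − 0)/(2.58 − 0) = 0.35000
t = −τ ln(…) = 21.750 × 1.0498 = 22.834 s.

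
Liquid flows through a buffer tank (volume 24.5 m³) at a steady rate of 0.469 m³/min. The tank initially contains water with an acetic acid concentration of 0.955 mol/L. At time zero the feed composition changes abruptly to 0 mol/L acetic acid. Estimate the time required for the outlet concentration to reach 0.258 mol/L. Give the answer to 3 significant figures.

68.4 min

Unsteady species balance (constant V, well mixed): V dC/dt = Q(C_in − C), so τ = V/Q = 52.239 min.
C(t) = C_in + (C₀ − C_in) e^(−t/τ). Set C = 0.258 and solve for t:
e^(−t/τ) = (C − C_in)/(C₀ − C_in) = (0.258 − 0)/(0.955 − 0) = 0.27016
t = −τ ln(…) = 52.239 × 1.3088 = 68.368 min.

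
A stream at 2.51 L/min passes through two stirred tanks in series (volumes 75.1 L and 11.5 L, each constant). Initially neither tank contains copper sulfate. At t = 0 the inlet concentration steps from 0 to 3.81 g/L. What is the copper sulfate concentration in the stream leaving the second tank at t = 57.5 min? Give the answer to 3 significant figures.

3.15 g/L

Species balance on tank i: dCᵢ/dt = (Cᵢ₋₁ − Cᵢ)/τᵢ with τᵢ = Vᵢ/Q.
τ₁ = 75.1/2.51 = 29.920 min; τ₂ = 11.5/2.51 = 4.5817 min.
Solving the cascade with C₁(0)=C₂(0)=0 gives C₂(t) = C_in[1 − (τ₁ e^(−t/τ₁) − τ₂ e^(−t/τ₂))/(τ₁ − τ₂)].
At t = 57.5: e^(−t/τ₁) = 0.14635, e^(−t/τ₂) = 3.5449e-06.
C₂ = 3.81·[1 − (29.920·0.14635 − 4.5817·3.5449e-06)/(25.339)] = 3.81·0.82719 = 3.1516 g/L.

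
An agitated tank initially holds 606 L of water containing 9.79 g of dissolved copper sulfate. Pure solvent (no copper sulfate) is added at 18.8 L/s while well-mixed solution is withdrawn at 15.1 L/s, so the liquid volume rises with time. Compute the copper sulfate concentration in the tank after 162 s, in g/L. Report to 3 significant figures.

Let m(t) be the amount of copper sulfate. Volume: V(t) = V₀ + (Q_in − Q_out) t = 606 + 3.7000 t; V(162) = 1205.4 L.
No copper sulfate enters, so dm/dt = −Q_out · (m/V).
dm/m = −Q_out dt/(V₀ + 3.7000 t); integrating gives ln(m/m₀) = −(Q_out/(Q_in−Q_out)) ln(V/V₀).
m = m₀ (V₀/V)^(Q_out/(Q_in−Q_out)) = 9.79 × (606/1205.4)^(4.0811) = 0.59147 g.
C = m/V = 0.59147/1205.4 = 0.00049068 g/L.

0.000491 g/L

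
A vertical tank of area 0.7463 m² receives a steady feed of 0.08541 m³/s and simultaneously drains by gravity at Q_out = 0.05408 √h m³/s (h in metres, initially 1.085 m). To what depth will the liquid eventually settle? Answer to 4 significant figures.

2.494 m

Mass balance (ρ constant): A dh/dt = Q_in − 0.05408 √h. At steady state dh/dt = 0:
Q_in = 0.05408 √h_ss ⇒ √h_ss = 0.08541/0.05408 = 1.57933.
h_ss = 1.57933² = 2.49427 m. (Since h₀ = 1.085 m < h_ss, the level will rise toward this value.)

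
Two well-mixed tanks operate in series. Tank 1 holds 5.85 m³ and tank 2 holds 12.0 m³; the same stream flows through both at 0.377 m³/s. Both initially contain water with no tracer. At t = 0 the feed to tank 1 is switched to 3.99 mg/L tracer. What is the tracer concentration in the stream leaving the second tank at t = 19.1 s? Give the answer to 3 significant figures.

Species balance on tank i: dCᵢ/dt = (Cᵢ₋₁ − Cᵢ)/τᵢ with τᵢ = Vᵢ/Q.
τ₁ = 5.85/0.377 = 15.517 s; τ₂ = 12.0/0.377 = 31.830 s.
Solving the cascade with C₁(0)=C₂(0)=0 gives C₂(t) = C_in[1 − (τ₁ e^(−t/τ₁) − τ₂ e^(−t/τ₂))/(τ₁ − τ₂)].
At t = 19.1: e^(−t/τ₁) = 0.29203, e^(−t/τ₂) = 0.54878.
C₂ = 3.99·[1 − (15.517·0.29203 − 31.830·0.54878)/(-16.313)] = 3.99·0.20700 = 0.82592 mg/L.

0.826 mg/L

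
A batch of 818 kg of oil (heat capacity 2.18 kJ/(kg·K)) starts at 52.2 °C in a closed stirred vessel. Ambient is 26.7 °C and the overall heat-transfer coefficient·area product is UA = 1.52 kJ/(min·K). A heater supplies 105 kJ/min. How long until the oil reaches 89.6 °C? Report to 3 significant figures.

M c_p dT/dt = −UA(T − T_amb) + Q̇.
τ = M c_p/UA = 1173.2 min; T_ss = T_amb + Q̇/UA = 26.7 + 105/1.52 = 95.779 °C.
T(t) = T_ss + (T₀ − T_ss)e^(−t/τ); set T = 89.6:
t = −τ ln[(T − T_ss)/(T₀ − T_ss)] = −1173.2 · ln(0.14179) = 2291.7 min.

2290 min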